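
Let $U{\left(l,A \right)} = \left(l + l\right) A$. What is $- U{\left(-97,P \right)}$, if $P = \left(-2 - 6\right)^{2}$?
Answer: $12416$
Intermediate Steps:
$P = 64$ ($P = \left(-8\right)^{2} = 64$)
$U{\left(l,A \right)} = 2 A l$ ($U{\left(l,A \right)} = 2 l A = 2 A l$)
$- U{\left(-97,P \right)} = - 2 \cdot 64 \left(-97\right) = \left(-1\right) \left(-12416\right) = 12416$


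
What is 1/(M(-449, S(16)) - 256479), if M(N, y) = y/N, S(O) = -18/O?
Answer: -3592/921272559 ≈ -3.8990e-6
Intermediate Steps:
1/(M(-449, S(16)) - 256479) = 1/(-18/16/(-449) - 256479) = 1/(-18*1/16*(-1/449) - 256479) = 1/(-9/8*(-1/449) - 256479) = 1/(9/3592 - 256479) = 1/(-921272559/3592) = -3592/921272559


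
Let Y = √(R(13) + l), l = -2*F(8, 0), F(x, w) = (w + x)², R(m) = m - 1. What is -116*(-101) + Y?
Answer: 11716 + 2*I*√29 ≈ 11716.0 + 10.77*I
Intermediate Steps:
R(m) = -1 + m
l = -128 (l = -2*(0 + 8)² = -2*8² = -2*64 = -128)
Y = 2*I*√29 (Y = √((-1 + 13) - 128) = √(12 - 128) = √(-116) = 2*I*√29 ≈ 10.77*I)
-116*(-101) + Y = -116*(-101) + 2*I*√29 = 11716 + 2*I*√29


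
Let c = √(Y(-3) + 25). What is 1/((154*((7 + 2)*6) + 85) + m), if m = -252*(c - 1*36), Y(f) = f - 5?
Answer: 17473/304226161 + 252*√17/304226161 ≈ 6.0850e-5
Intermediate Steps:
Y(f) = -5 + f
c = √17 (c = √((-5 - 3) + 25) = √(-8 + 25) = √17 ≈ 4.1231)
m = 9072 - 252*√17 (m = -252*(√17 - 1*36) = -252*(√17 - 36) = -252*(-36 + √17) = 9072 - 252*√17 ≈ 8033.0)
1/((154*((7 + 2)*6) + 85) + m) = 1/((154*((7 + 2)*6) + 85) + (9072 - 252*√17)) = 1/((154*(9*6) + 85) + (9072 - 252*√17)) = 1/((154*54 + 85) + (9072 - 252*√17)) = 1/((8316 + 85) + (9072 - 252*√17)) = 1/(8401 + (9072 - 252*√17)) = 1/(17473 - 252*√17)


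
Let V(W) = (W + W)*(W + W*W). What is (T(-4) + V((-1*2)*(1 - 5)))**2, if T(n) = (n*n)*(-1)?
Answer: 1290496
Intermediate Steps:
V(W) = 2*W*(W + W**2) (V(W) = (2*W)*(W + W**2) = 2*W*(W + W**2))
T(n) = -n**2 (T(n) = n**2*(-1) = -n**2)
(T(-4) + V((-1*2)*(1 - 5)))**2 = (-1*(-4)**2 + 2*((-1*2)*(1 - 5))**2*(1 + (-1*2)*(1 - 5)))**2 = (-1*16 + 2*(-2*(-4))**2*(1 - 2*(-4)))**2 = (-16 + 2*8**2*(1 + 8))**2 = (-16 + 2*64*9)**2 = (-16 + 1152)**2 = 1136**2 = 1290496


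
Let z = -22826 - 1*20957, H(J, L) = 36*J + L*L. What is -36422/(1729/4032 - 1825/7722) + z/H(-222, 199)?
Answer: -284483774308621/1503418867 ≈ -1.8922e+5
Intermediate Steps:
H(J, L) = L**2 + 36*J (H(J, L) = 36*J + L**2 = L**2 + 36*J)
z = -43783 (z = -22826 - 20957 = -43783)
-36422/(1729/4032 - 1825/7722) + z/H(-222, 199) = -36422/(1729/4032 - 1825/7722) - 43783/(199**2 + 36*(-222)) = -36422/(1729*(1/4032) - 1825*1/7722) - 43783/(39601 - 7992) = -36422/(247/576 - 1825/7722) - 43783/31609 = -36422/47563/247104 - 43783*1/31609 = -36422*247104/47563 - 43783/31609 = -9000021888/47563 - 43783/31609 = -284483774308621/1503418867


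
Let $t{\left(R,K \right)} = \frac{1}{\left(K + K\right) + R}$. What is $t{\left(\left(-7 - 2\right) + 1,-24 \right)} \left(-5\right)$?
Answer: $\frac{5}{56} \approx 0.089286$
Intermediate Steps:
$t{\left(R,K \right)} = \frac{1}{R + 2 K}$ ($t{\left(R,K \right)} = \frac{1}{2 K + R} = \frac{1}{R + 2 K}$)
$t{\left(\left(-7 - 2\right) + 1,-24 \right)} \left(-5\right) = \frac{1}{\left(\left(-7 - 2\right) + 1\right) + 2 \left(-24\right)} \left(-5\right) = \frac{1}{\left(-9 + 1\right) - 48} \left(-5\right) = \frac{1}{-8 - 48} \left(-5\right) = \frac{1}{-56} \left(-5\right) = \left(- \frac{1}{56}\right) \left(-5\right) = \frac{5}{56}$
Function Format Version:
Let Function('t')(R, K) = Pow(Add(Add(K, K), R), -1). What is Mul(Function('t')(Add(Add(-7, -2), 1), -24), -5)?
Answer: Rational(5, 56) ≈ 0.089286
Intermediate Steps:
Function('t')(R, K) = Pow(Add(R, Mul(2, K)), -1) (Function('t')(R, K) = Pow(Add(Mul(2, K), R), -1) = Pow(Add(R, Mul(2, K)), -1))
Mul(Function('t')(Add(Add(-7, -2), 1), -24), -5) = Mul(Pow(Add(Add(Add(-7, -2), 1), Mul(2, -24)), -1), -5) = Mul(Pow(Add(Add(-9, 1), -48), -1), -5) = Mul(Pow(Add(-8, -48), -1), -5) = Mul(Pow(-56, -1), -5) = Mul(Rational(-1, 56), -5) = Rational(5, 56)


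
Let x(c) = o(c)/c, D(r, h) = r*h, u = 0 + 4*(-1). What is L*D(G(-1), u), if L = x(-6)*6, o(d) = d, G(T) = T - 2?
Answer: 72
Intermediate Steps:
G(T) = -2 + T
u = -4 (u = 0 - 4 = -4)
D(r, h) = h*r
x(c) = 1 (x(c) = c/c = 1)
L = 6 (L = 1*6 = 6)
L*D(G(-1), u) = 6*(-4*(-2 - 1)) = 6*(-4*(-3)) = 6*12 = 72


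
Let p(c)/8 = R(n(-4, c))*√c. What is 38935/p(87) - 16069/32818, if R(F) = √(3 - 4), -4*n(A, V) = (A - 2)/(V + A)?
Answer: -16069/32818 - 38935*I*√87/696 ≈ -0.48964 - 521.78*I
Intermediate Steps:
n(A, V) = -(-2 + A)/(4*(A + V)) (n(A, V) = -(A - 2)/(4*(V + A)) = -(-2 + A)/(4*(A + V)))
R(F) = I (R(F) = √(-1) = I)
p(c) = 8*I*√c (p(c) = 8*(I*√c) = 8*I*√c)
38935/p(87) - 16069/32818 = 38935/((8*I*√87)) - 16069/32818 = 38935*(-I*√87/696) - 16069*1/32818 = -38935*I*√87/696 - 16069/32818 = -16069/32818 - 38935*I*√87/696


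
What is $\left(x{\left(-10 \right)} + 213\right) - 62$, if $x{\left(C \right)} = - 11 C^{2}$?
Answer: $-949$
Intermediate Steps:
$\left(x{\left(-10 \right)} + 213\right) - 62 = \left(- 11 \left(-10\right)^{2} + 213\right) - 62 = \left(\left(-11\right) 100 + 213\right) - 62 = \left(-1100 + 213\right) - 62 = -887 - 62 = -949$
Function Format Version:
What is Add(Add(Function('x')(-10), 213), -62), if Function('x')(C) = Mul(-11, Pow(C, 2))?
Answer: -949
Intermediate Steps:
Add(Add(Function('x')(-10), 213), -62) = Add(Add(Mul(-11, Pow(-10, 2)), 213), -62) = Add(Add(Mul(-11, 100), 213), -62) = Add(Add(-1100, 213), -62) = Add(-887, -62) = -949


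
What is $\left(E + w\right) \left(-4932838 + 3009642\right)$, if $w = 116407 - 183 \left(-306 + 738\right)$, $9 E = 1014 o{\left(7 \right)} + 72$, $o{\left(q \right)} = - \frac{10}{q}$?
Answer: $- \frac{1502321864164}{21} \approx -7.1539 \cdot 10^{10}$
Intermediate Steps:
$E = - \frac{3212}{21}$ ($E = \frac{1014 \left(- \frac{10}{7}\right) + 72}{9} = \frac{- \frac{10140}{7} + 72}{9} = \frac{1}{9} \left(- \frac{9636}{7}\right) = - \frac{3212}{21} \approx -152.95$)
$w = 37351$ ($w = 116407 - 79056 = 37351$)
$\left(E + w\right) \left(-4932838 + 3009642\right) = \left(- \frac{3212}{21} + 37351\right) \left(-4932838 + 3009642\right) = \frac{781159}{21} \left(-1923196\right) = - \frac{1502321864164}{21}$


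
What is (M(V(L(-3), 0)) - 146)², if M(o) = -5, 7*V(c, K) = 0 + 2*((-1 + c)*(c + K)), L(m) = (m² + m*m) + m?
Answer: 22801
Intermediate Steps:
L(m) = m + 2*m² (L(m) = (m² + m²) + m = 2*m² + m = m + 2*m²)
V(c, K) = 2*(-1 + c)*(K + c)/7 (V(c, K) = (0 + 2*((-1 + c)*(c + K)))/7 = (0 + 2*((-1 + c)*(K + c)))/7 = (0 + 2*(-1 + c)*(K + c))/7 = (2*(-1 + c)*(K + c))/7 = 2*(-1 + c)*(K + c)/7)
(M(V(L(-3), 0)) - 146)² = (-5 - 146)² = (-151)² = 22801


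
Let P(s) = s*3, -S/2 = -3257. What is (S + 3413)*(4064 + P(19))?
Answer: 40909167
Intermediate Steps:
S = 6514 (S = -2*(-3257) = 6514)
P(s) = 3*s
(S + 3413)*(4064 + P(19)) = (6514 + 3413)*(4064 + 3*19) = 9927*(4064 + 57) = 9927*4121 = 40909167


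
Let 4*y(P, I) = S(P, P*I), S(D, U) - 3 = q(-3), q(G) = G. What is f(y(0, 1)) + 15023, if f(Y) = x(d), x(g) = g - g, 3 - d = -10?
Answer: 15023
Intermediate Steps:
d = 13 (d = 3 - 1*(-10) = 3 + 10 = 13)
x(g) = 0
S(D, U) = 0 (S(D, U) = 3 - 3 = 0)
y(P, I) = 0 (y(P, I) = (¼)*0 = 0)
f(Y) = 0
f(y(0, 1)) + 15023 = 0 + 15023 = 15023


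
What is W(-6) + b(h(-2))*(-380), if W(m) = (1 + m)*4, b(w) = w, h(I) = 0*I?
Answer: -20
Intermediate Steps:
h(I) = 0
W(m) = 4 + 4*m
W(-6) + b(h(-2))*(-380) = (4 + 4*(-6)) + 0*(-380) = (4 - 24) + 0 = -20 + 0 = -20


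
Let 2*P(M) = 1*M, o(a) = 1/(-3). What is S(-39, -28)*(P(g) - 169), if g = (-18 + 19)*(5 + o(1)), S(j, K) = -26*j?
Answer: -169000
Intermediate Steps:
o(a) = -⅓
g = 14/3 (g = (-18 + 19)*(5 - ⅓) = 1*(14/3) = 14/3 ≈ 4.6667)
P(M) = M/2 (P(M) = (1*M)/2 = M/2)
S(-39, -28)*(P(g) - 169) = (-26*(-39))*((½)*(14/3) - 169) = 1014*(7/3 - 169) = 1014*(-500/3) = -169000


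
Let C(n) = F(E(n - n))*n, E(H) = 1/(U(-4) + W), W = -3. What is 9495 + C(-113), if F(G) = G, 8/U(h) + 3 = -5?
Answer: 38093/4 ≈ 9523.3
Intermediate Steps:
U(h) = -1 (U(h) = 8/(-3 - 5) = 8/(-8) = 8*(-⅛) = -1)
E(H) = -¼ (E(H) = 1/(-1 - 3) = 1/(-4) = -¼)
C(n) = -n/4
9495 + C(-113) = 9495 - ¼*(-113) = 9495 + 113/4 = 38093/4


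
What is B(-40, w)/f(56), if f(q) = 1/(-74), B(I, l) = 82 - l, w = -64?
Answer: -10804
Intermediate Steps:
f(q) = -1/74
B(-40, w)/f(56) = (82 - 1*(-64))/(-1/74) = (82 + 64)*(-74) = 146*(-74) = -10804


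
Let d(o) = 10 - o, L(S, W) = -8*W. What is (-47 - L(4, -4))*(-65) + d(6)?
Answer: 5139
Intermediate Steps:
(-47 - L(4, -4))*(-65) + d(6) = (-47 - (-8)*(-4))*(-65) + (10 - 1*6) = (-47 - 1*32)*(-65) + (10 - 6) = (-47 - 32)*(-65) + 4 = -79*(-65) + 4 = 5135 + 4 = 5139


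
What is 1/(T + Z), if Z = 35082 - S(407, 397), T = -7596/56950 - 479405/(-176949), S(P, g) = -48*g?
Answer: 5038622775/272793938798023 ≈ 1.8470e-5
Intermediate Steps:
T = 12979005073/5038622775 (T = -7596*1/56950 - 479405*(-1/176949) = -3798/28475 + 479405/176949 = 12979005073/5038622775 ≈ 2.5759)
Z = 54138 (Z = 35082 - (-48)*397 = 35082 - 1*(-19056) = 35082 + 19056 = 54138)
1/(T + Z) = 1/(12979005073/5038622775 + 54138) = 1/(272793938798023/5038622775) = 5038622775/272793938798023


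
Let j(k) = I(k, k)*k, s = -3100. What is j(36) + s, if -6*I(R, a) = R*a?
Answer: -10876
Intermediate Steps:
I(R, a) = -R*a/6
j(k) = -k³/6 (j(k) = (-k*k/6)*k = (-k²/6)*k = -k³/6)
j(36) + s = -⅙*36³ - 3100 = -⅙*46656 - 3100 = -7776 - 3100 = -10876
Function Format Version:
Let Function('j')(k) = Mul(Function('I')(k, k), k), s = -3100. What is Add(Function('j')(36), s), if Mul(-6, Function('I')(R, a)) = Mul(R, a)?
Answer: -10876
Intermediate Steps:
Function('I')(R, a) = Mul(Rational(-1, 6), R, a) (Function('I')(R, a) = Mul(Rational(-1, 6), Mul(R, a)) = Mul(Rational(-1, 6), R, a))
Function('j')(k) = Mul(Rational(-1, 6), Pow(k, 3)) (Function('j')(k) = Mul(Mul(Rational(-1, 6), k, k), k) = Mul(Mul(Rational(-1, 6), Pow(k, 2)), k) = Mul(Rational(-1, 6), Pow(k, 3)))
Add(Function('j')(36), s) = Add(Mul(Rational(-1, 6), Pow(36, 3)), -3100) = Add(Mul(Rational(-1, 6), 46656), -3100) = Add(-7776, -3100) = -10876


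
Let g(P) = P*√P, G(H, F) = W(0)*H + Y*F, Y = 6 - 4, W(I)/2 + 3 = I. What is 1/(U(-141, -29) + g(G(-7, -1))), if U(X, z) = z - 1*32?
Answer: 61/60279 + 80*√10/60279 ≈ 0.0052088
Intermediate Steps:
W(I) = -6 + 2*I
Y = 2
G(H, F) = -6*H + 2*F (G(H, F) = (-6 + 2*0)*H + 2*F = (-6 + 0)*H + 2*F = -6*H + 2*F)
U(X, z) = -32 + z (U(X, z) = z - 32 = -32 + z)
g(P) = P^(3/2)
1/(U(-141, -29) + g(G(-7, -1))) = 1/((-32 - 29) + (-6*(-7) + 2*(-1))^(3/2)) = 1/(-61 + (42 - 2)^(3/2)) = 1/(-61 + 40^(3/2)) = 1/(-61 + 80*√10)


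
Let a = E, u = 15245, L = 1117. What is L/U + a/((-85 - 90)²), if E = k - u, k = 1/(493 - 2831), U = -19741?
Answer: -783603328201/1413480276250 ≈ -0.55438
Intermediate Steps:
k = -1/2338 (k = 1/(-2338) = -1/2338 ≈ -0.00042772)
E = -35642811/2338 (E = -1/2338 - 1*15245 = -1/2338 - 15245 = -35642811/2338 ≈ -15245.)
a = -35642811/2338 ≈ -15245.
L/U + a/((-85 - 90)²) = 1117/(-19741) - 35642811/(2338*(-85 - 90)²) = 1117*(-1/19741) - 35642811/(2338*((-175)²)) = -1117/19741 - 35642811/2338/30625 = -1117/19741 - 35642811/2338*1/30625 = -1117/19741 - 35642811/71601250 = -783603328201/1413480276250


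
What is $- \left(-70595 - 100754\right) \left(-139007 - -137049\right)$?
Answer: $-335501342$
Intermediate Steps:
$- \left(-70595 - 100754\right) \left(-139007 - -137049\right) = - \left(-171349\right) \left(-139007 + 137049\right) = - \left(-171349\right) \left(-1958\right) = \left(-1\right) 335501342 = -335501342$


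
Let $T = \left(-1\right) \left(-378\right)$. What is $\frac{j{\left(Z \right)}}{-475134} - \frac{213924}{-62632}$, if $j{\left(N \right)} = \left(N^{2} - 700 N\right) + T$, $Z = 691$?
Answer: $\frac{193197726}{56360971} \approx 3.4279$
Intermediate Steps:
$T = 378$
$j{\left(N \right)} = 378 + N^{2} - 700 N$ ($j{\left(N \right)} = \left(N^{2} - 700 N\right) + 378 = 378 + N^{2} - 700 N$)
$\frac{j{\left(Z \right)}}{-475134} - \frac{213924}{-62632} = \frac{378 + 691^{2} - 483700}{-475134} - \frac{213924}{-62632} = \left(378 + 477481 - 483700\right) \left(- \frac{1}{475134}\right) - - \frac{53481}{15658} = \left(-5841\right) \left(- \frac{1}{475134}\right) + \frac{53481}{15658} = \frac{177}{14398} + \frac{53481}{15658} = \frac{193197726}{56360971}$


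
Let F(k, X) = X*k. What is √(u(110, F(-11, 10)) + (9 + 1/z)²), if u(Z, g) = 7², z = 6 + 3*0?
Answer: √4789/6 ≈ 11.534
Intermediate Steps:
z = 6 (z = 6 + 0 = 6)
u(Z, g) = 49
√(u(110, F(-11, 10)) + (9 + 1/z)²) = √(49 + (9 + 1/6)²) = √(49 + (9 + ⅙)²) = √(49 + (55/6)²) = √(49 + 3025/36) = √(4789/36) = √4789/6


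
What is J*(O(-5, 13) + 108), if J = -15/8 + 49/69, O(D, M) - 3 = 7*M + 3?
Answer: -131815/552 ≈ -238.80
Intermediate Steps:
O(D, M) = 6 + 7*M (O(D, M) = 3 + (7*M + 3) = 3 + (3 + 7*M) = 6 + 7*M)
J = -643/552 (J = -15*⅛ + 49*(1/69) = -15/8 + 49/69 = -643/552 ≈ -1.1649)
J*(O(-5, 13) + 108) = -643*((6 + 7*13) + 108)/552 = -643*((6 + 91) + 108)/552 = -643*(97 + 108)/552 = -643/552*205 = -131815/552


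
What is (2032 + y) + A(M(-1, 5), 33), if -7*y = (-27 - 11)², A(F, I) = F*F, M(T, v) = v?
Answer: 12955/7 ≈ 1850.7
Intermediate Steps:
A(F, I) = F²
y = -1444/7 (y = -(-27 - 11)²/7 = -⅐*(-38)² = -⅐*1444 = -1444/7 ≈ -206.29)
(2032 + y) + A(M(-1, 5), 33) = (2032 - 1444/7) + 5² = 12780/7 + 25 = 12955/7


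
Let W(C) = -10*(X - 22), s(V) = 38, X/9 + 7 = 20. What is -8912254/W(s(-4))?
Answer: 234533/25 ≈ 9381.3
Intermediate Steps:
X = 117 (X = -63 + 9*20 = -63 + 180 = 117)
W(C) = -950 (W(C) = -10*(117 - 22) = -10*95 = -950)
-8912254/W(s(-4)) = -8912254/(-950) = -8912254*(-1/950) = 234533/25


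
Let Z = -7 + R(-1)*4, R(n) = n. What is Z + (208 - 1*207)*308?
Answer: 297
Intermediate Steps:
Z = -11 (Z = -7 - 1*4 = -7 - 4 = -11)
Z + (208 - 1*207)*308 = -11 + (208 - 1*207)*308 = -11 + (208 - 207)*308 = -11 + 1*308 = -11 + 308 = 297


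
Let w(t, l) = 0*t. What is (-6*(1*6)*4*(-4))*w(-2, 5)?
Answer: 0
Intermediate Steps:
w(t, l) = 0
(-6*(1*6)*4*(-4))*w(-2, 5) = -6*(1*6)*4*(-4)*0 = -6*6*4*(-4)*0 = -144*(-4)*0 = -6*(-96)*0 = 576*0 = 0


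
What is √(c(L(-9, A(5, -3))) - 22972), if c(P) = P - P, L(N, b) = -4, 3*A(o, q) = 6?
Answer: 2*I*√5743 ≈ 151.57*I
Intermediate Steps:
A(o, q) = 2 (A(o, q) = (⅓)*6 = 2)
c(P) = 0
√(c(L(-9, A(5, -3))) - 22972) = √(0 - 22972) = √(-22972) = 2*I*√5743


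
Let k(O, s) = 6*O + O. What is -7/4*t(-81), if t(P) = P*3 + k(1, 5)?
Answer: 413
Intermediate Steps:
k(O, s) = 7*O
t(P) = 7 + 3*P (t(P) = P*3 + 7*1 = 3*P + 7 = 7 + 3*P)
-7/4*t(-81) = -7/4*(7 + 3*(-81)) = -7*(¼)*(7 - 243) = -7*(-236)/4 = -1*(-413) = 413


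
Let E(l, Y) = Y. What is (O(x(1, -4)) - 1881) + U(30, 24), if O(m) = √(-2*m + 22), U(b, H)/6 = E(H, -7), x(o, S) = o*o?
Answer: -1923 + 2*√5 ≈ -1918.5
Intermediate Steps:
x(o, S) = o²
U(b, H) = -42 (U(b, H) = 6*(-7) = -42)
O(m) = √(22 - 2*m)
(O(x(1, -4)) - 1881) + U(30, 24) = (√(22 - 2*1²) - 1881) - 42 = (√(22 - 2*1) - 1881) - 42 = (√(22 - 2) - 1881) - 42 = (√20 - 1881) - 42 = (2*√5 - 1881) - 42 = (-1881 + 2*√5) - 42 = -1923 + 2*√5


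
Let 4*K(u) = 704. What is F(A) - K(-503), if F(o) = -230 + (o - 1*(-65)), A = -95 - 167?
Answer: -603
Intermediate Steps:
A = -262
K(u) = 176 (K(u) = (¼)*704 = 176)
F(o) = -165 + o (F(o) = -230 + (o + 65) = -230 + (65 + o) = -165 + o)
F(A) - K(-503) = (-165 - 262) - 1*176 = -427 - 176 = -603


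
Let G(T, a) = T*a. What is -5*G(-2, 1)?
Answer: 10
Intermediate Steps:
-5*G(-2, 1) = -(-10) = -5*(-2) = 10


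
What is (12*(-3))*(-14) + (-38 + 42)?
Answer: 508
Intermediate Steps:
(12*(-3))*(-14) + (-38 + 42) = -36*(-14) + 4 = 504 + 4 = 508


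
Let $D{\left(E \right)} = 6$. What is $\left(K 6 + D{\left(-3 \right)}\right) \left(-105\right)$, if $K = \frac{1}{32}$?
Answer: $- \frac{10395}{16} \approx -649.69$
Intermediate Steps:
$K = \frac{1}{32} \approx 0.03125$
$\left(K 6 + D{\left(-3 \right)}\right) \left(-105\right) = \left(\frac{1}{32} \cdot 6 + 6\right) \left(-105\right) = \left(\frac{3}{16} + 6\right) \left(-105\right) = \frac{99}{16} \left(-105\right) = - \frac{10395}{16}$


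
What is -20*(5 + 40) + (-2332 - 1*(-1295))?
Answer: -1937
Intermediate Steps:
-20*(5 + 40) + (-2332 - 1*(-1295)) = -20*45 + (-2332 + 1295) = -900 - 1037 = -1937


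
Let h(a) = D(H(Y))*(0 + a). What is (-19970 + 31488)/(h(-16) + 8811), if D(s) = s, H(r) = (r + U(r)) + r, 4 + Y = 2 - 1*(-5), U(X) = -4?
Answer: 11518/8779 ≈ 1.3120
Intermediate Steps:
Y = 3 (Y = -4 + (2 - 1*(-5)) = -4 + (2 + 5) = -4 + 7 = 3)
H(r) = -4 + 2*r (H(r) = (r - 4) + r = (-4 + r) + r = -4 + 2*r)
h(a) = 2*a (h(a) = (-4 + 2*3)*(0 + a) = (-4 + 6)*a = 2*a)
(-19970 + 31488)/(h(-16) + 8811) = (-19970 + 31488)/(2*(-16) + 8811) = 11518/(-32 + 8811) = 11518/8779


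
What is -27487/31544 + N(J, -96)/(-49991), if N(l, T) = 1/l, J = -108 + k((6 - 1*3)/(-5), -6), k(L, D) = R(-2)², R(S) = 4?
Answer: -31604352305/36269070392 ≈ -0.87139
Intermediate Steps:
k(L, D) = 16 (k(L, D) = 4² = 16)
J = -92 (J = -108 + 16 = -92)
-27487/31544 + N(J, -96)/(-49991) = -27487/31544 + 1/(-92*(-49991)) = -27487*1/31544 - 1/92*(-1/49991) = -27487/31544 + 1/4599172 = -31604352305/36269070392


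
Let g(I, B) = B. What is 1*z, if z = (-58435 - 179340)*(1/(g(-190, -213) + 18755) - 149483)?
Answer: 659044245228375/18542 ≈ 3.5543e+10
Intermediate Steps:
z = 659044245228375/18542 (z = (-58435 - 179340)*(1/(-213 + 18755) - 149483) = -237775*(1/18542 - 149483) = -237775*(-2771713785/18542) = 659044245228375/18542 ≈ 3.5543e+10)
1*z = 1*(659044245228375/18542) = 659044245228375/18542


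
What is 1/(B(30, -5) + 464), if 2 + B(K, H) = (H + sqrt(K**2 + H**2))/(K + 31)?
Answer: 1718797/793942404 - 305*sqrt(37)/793942404 ≈ 0.0021626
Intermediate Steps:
B(K, H) = -2 + (H + sqrt(H**2 + K**2))/(31 + K) (B(K, H) = -2 + (H + sqrt(K**2 + H**2))/(K + 31) = -2 + (H + sqrt(H**2 + K**2))/(31 + K))
1/(B(30, -5) + 464) = 1/((-62 - 5 + sqrt((-5)**2 + 30**2) - 2*30)/(31 + 30) + 464) = 1/((-62 - 5 + sqrt(25 + 900) - 60)/61 + 464) = 1/((-62 - 5 + sqrt(925) - 60)/61 + 464) = 1/((-62 - 5 + 5*sqrt(37) - 60)/61 + 464) = 1/((-127 + 5*sqrt(37))/61 + 464) = 1/((-127/61 + 5*sqrt(37)/61) + 464) = 1/(28177/61 + 5*sqrt(37)/61)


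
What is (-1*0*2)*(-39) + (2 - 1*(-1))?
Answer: 3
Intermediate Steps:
(-1*0*2)*(-39) + (2 - 1*(-1)) = (0*2)*(-39) + (2 + 1) = 0*(-39) + 3 = 0 + 3 = 3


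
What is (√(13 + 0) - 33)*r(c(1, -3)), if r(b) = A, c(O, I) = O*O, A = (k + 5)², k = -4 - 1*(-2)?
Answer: -297 + 9*√13 ≈ -264.55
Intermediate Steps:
k = -2 (k = -4 + 2 = -2)
A = 9 (A = (-2 + 5)² = 3² = 9)
c(O, I) = O²
r(b) = 9
(√(13 + 0) - 33)*r(c(1, -3)) = (√(13 + 0) - 33)*9 = (√13 - 33)*9 = (-33 + √13)*9 = -297 + 9*√13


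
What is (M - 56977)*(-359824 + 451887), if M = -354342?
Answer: -37867261097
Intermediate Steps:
(M - 56977)*(-359824 + 451887) = (-354342 - 56977)*(-359824 + 451887) = -411319*92063 = -37867261097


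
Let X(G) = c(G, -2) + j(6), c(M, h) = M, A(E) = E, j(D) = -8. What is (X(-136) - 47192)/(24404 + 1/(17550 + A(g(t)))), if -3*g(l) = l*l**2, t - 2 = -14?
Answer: -858012336/442346905 ≈ -1.9397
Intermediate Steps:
t = -12 (t = 2 - 14 = -12)
g(l) = -l**3/3 (g(l) = -l*l**2/3 = -l**3/3)
X(G) = -8 + G (X(G) = G - 8 = -8 + G)
(X(-136) - 47192)/(24404 + 1/(17550 + A(g(t)))) = ((-8 - 136) - 47192)/(24404 + 1/(17550 - 1/3*(-12)**3)) = (-144 - 47192)/(24404 + 1/(17550 - 1/3*(-1728))) = -47336/(24404 + 1/(17550 + 576)) = -47336/(24404 + 1/18126) = -47336/442346905/18126 = -47336*18126/442346905 = -858012336/442346905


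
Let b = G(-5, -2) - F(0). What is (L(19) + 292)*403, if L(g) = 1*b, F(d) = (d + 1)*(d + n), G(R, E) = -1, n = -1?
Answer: 117676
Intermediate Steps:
F(d) = (1 + d)*(-1 + d) (F(d) = (d + 1)*(d - 1) = (1 + d)*(-1 + d))
b = 0 (b = -1 - (-1 + 0**2) = -1 - (-1 + 0) = -1 - 1*(-1) = -1 + 1 = 0)
L(g) = 0 (L(g) = 1*0 = 0)
(L(19) + 292)*403 = (0 + 292)*403 = 292*403 = 117676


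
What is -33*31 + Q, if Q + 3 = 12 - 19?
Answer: -1033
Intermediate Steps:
Q = -10 (Q = -3 + (12 - 19) = -3 - 7 = -10)
-33*31 + Q = -33*31 - 10 = -1023 - 10 = -1033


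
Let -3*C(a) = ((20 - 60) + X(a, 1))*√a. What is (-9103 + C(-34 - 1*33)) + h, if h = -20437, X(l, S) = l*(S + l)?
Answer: -29540 - 4382*I*√67/3 ≈ -29540.0 - 11956.0*I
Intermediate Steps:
C(a) = -√a*(-40 + a*(1 + a))/3 (C(a) = -((20 - 60) + a*(1 + a))*√a/3 = -(-40 + a*(1 + a))*√a/3 = -√a*(-40 + a*(1 + a))/3)
(-9103 + C(-34 - 1*33)) + h = (-9103 + √(-34 - 1*33)*(40 - (-34 - 1*33)*(1 + (-34 - 1*33)))/3) - 20437 = (-9103 + √(-34 - 33)*(40 - (-34 - 33)*(1 + (-34 - 33)))/3) - 20437 = (-9103 + √(-67)*(40 - 1*(-67)*(1 - 67))/3) - 20437 = (-9103 + (I*√67)*(40 - 1*(-67)*(-66))/3) - 20437 = (-9103 + (I*√67)*(40 - 4422)/3) - 20437 = (-9103 + (⅓)*(I*√67)*(-4382)) - 20437 = (-9103 - 4382*I*√67/3) - 20437 = -29540 - 4382*I*√67/3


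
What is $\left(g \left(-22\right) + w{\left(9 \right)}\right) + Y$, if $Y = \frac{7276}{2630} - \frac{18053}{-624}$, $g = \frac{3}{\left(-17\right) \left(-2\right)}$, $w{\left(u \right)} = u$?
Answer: $\frac{540633919}{13949520} \approx 38.756$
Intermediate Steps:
$g = \frac{3}{34} \approx 0.088235$
$Y = \frac{26009807}{820560}$ ($Y = 7276 \cdot \frac{1}{2630} - - \frac{18053}{624} = \frac{3638}{1315} + \frac{18053}{624} = \frac{26009807}{820560} \approx 31.698$)
$\left(g \left(-22\right) + w{\left(9 \right)}\right) + Y = \left(\frac{3}{34} \left(-22\right) + 9\right) + \frac{26009807}{820560} = \left(- \frac{33}{17} + 9\right) + \frac{26009807}{820560} = \frac{120}{17} + \frac{26009807}{820560} = \frac{540633919}{13949520}$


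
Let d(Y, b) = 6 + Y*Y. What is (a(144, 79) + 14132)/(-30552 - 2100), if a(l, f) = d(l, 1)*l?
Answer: -750245/8163 ≈ -91.908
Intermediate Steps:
d(Y, b) = 6 + Y²
a(l, f) = l*(6 + l²) (a(l, f) = (6 + l²)*l = l*(6 + l²))
(a(144, 79) + 14132)/(-30552 - 2100) = (144*(6 + 144²) + 14132)/(-30552 - 2100) = (144*(6 + 20736) + 14132)/(-32652) = (144*20742 + 14132)*(-1/32652) = (2986848 + 14132)*(-1/32652) = 3000980*(-1/32652) = -750245/8163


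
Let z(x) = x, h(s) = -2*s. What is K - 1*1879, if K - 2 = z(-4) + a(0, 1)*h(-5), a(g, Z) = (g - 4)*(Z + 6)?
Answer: -2161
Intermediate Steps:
a(g, Z) = (-4 + g)*(6 + Z)
K = -282 (K = 2 + (-4 + (-24 - 4*1 + 6*0 + 1*0)*(-2*(-5))) = 2 + (-4 + (-24 - 4 + 0 + 0)*10) = 2 + (-4 - 28*10) = 2 + (-4 - 280) = 2 - 284 = -282)
K - 1*1879 = -282 - 1*1879 = -282 - 1879 = -2161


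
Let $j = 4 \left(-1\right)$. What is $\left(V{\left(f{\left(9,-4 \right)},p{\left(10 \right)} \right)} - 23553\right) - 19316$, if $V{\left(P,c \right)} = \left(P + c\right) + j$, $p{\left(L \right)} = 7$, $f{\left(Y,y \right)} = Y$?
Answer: $-42857$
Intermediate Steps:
$j = -4$
$V{\left(P,c \right)} = -4 + P + c$ ($V{\left(P,c \right)} = \left(P + c\right) - 4 = -4 + P + c$)
$\left(V{\left(f{\left(9,-4 \right)},p{\left(10 \right)} \right)} - 23553\right) - 19316 = \left(\left(-4 + 9 + 7\right) - 23553\right) - 19316 = \left(12 - 23553\right) - 19316 = -23541 - 19316 = -42857$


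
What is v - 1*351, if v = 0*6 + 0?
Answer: -351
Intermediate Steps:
v = 0 (v = 0 + 0 = 0)
v - 1*351 = 0 - 1*351 = 0 - 351 = -351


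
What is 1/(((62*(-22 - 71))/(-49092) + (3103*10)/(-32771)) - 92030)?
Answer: -268132322/24676439988189 ≈ -1.0866e-5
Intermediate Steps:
1/(((62*(-22 - 71))/(-49092) + (3103*10)/(-32771)) - 92030) = 1/(((62*(-93))*(-1/49092) + 31030*(-1/32771)) - 92030) = 1/((-5766*(-1/49092) - 31030/32771) - 92030) = 1/((961/8182 - 31030/32771) - 92030) = 1/(-222394529/268132322 - 92030) = 1/(-24676439988189/268132322) = -268132322/24676439988189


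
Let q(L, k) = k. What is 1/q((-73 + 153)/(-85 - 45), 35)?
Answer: 1/35 ≈ 0.028571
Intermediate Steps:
1/q((-73 + 153)/(-85 - 45), 35) = 1/35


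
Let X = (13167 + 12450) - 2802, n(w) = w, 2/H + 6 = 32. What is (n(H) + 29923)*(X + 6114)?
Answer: 11253381000/13 ≈ 8.6564e+8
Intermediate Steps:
H = 1/13 (H = 2/(-6 + 32) = 2/26 = 2*(1/26) = 1/13 ≈ 0.076923)
X = 22815 (X = 25617 - 2802 = 22815)
(n(H) + 29923)*(X + 6114) = (1/13 + 29923)*(22815 + 6114) = (389000/13)*28929 = 11253381000/13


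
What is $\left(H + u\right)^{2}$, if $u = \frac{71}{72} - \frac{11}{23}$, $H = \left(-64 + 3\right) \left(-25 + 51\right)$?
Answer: $\frac{6893644080625}{2742336} \approx 2.5138 \cdot 10^{6}$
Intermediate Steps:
$H = -1586$ ($H = \left(-61\right) 26 = -1586$)
$u = \frac{841}{1656}$ ($u = 71 \cdot \frac{1}{72} - \frac{11}{23} = \frac{71}{72} - \frac{11}{23} = \frac{841}{1656} \approx 0.50785$)
$\left(H + u\right)^{2} = \left(-1586 + \frac{841}{1656}\right)^{2} = \left(- \frac{2625575}{1656}\right)^{2} = \frac{6893644080625}{2742336}$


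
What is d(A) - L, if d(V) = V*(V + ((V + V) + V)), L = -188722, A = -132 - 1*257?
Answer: 794006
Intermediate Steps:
A = -389 (A = -132 - 257 = -389)
d(V) = 4*V² (d(V) = V*(V + (2*V + V)) = V*(V + 3*V) = V*(4*V) = 4*V²)
d(A) - L = 4*(-389)² - 1*(-188722) = 4*151321 + 188722 = 605284 + 188722 = 794006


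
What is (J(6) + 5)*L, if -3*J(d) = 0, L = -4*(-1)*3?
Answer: 60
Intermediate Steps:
L = 12 (L = 4*3 = 12)
J(d) = 0 (J(d) = -1/3*0 = 0)
(J(6) + 5)*L = (0 + 5)*12 = 5*12 = 60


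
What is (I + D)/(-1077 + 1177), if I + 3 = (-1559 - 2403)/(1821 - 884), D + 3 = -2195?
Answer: -2066299/93700 ≈ -22.052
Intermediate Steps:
D = -2198 (D = -3 - 2195 = -2198)
I = -6773/937 (I = -3 + (-1559 - 2403)/(1821 - 884) = -3 - 3962/937 = -6773/937 ≈ -7.2284)
(I + D)/(-1077 + 1177) = (-6773/937 - 2198)/(-1077 + 1177) = -2066299/937/100 = -2066299/937*1/100 = -2066299/93700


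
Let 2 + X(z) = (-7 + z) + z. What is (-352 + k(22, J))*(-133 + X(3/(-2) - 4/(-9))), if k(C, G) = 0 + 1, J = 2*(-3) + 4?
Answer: 50583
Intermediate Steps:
J = -2 (J = -6 + 4 = -2)
k(C, G) = 1
X(z) = -9 + 2*z (X(z) = -2 + ((-7 + z) + z) = -2 + (-7 + 2*z) = -9 + 2*z)
(-352 + k(22, J))*(-133 + X(3/(-2) - 4/(-9))) = (-352 + 1)*(-133 + (-9 + 2*(3/(-2) - 4/(-9)))) = -351*(-133 + (-9 + 2*(3*(-½) - 4*(-⅑)))) = -351*(-133 + (-9 + 2*(-3/2 + 4/9))) = -351*(-133 + (-9 + 2*(-19/18))) = -351*(-133 + (-9 - 19/9)) = -351*(-133 - 100/9) = -351*(-1297/9) = 50583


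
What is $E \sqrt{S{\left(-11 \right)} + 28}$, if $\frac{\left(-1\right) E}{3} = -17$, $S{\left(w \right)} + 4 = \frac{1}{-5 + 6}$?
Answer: $255$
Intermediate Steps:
$S{\left(w \right)} = -3$ ($S{\left(w \right)} = -4 + \frac{1}{-5 + 6} = -4 + 1^{-1} = -4 + 1 = -3$)
$E = 51$ ($E = \left(-3\right) \left(-17\right) = 51$)
$E \sqrt{S{\left(-11 \right)} + 28} = 51 \sqrt{-3 + 28} = 51 \sqrt{25} = 51 \cdot 5 = 255$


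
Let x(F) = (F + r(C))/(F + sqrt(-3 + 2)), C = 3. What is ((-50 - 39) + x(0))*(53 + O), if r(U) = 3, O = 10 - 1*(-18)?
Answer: -7209 - 243*I ≈ -7209.0 - 243.0*I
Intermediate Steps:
O = 28 (O = 10 + 18 = 28)
x(F) = (3 + F)/(I + F) (x(F) = (F + 3)/(F + sqrt(-3 + 2)) = (3 + F)/(F + sqrt(-1)) = (3 + F)/(F + I) = (3 + F)/(I + F))
((-50 - 39) + x(0))*(53 + O) = ((-50 - 39) + (3 + 0)/(I + 0))*(53 + 28) = (-89 + 3/I)*81 = (-89 - I*3)*81 = (-89 - 3*I)*81 = -7209 - 243*I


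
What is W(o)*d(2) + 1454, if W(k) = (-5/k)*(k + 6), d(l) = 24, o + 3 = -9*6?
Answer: 25586/19 ≈ 1346.6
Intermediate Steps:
o = -57 (o = -3 - 9*6 = -3 - 54 = -57)
W(k) = -5*(6 + k)/k (W(k) = (-5/k)*(6 + k) = -5*(6 + k)/k)
W(o)*d(2) + 1454 = (-5 - 30/(-57))*24 + 1454 = (-5 - 30*(-1/57))*24 + 1454 = (-5 + 10/19)*24 + 1454 = -85/19*24 + 1454 = -2040/19 + 1454 = 25586/19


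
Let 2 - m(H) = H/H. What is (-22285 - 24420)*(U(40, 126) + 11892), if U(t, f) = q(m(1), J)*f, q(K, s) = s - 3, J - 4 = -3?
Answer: -543646200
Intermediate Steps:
m(H) = 1 (m(H) = 2 - H/H = 2 - 1*1 = 2 - 1 = 1)
J = 1 (J = 4 - 3 = 1)
q(K, s) = -3 + s
U(t, f) = -2*f (U(t, f) = (-3 + 1)*f = -2*f)
(-22285 - 24420)*(U(40, 126) + 11892) = (-22285 - 24420)*(-2*126 + 11892) = -46705*(-252 + 11892) = -46705*11640 = -543646200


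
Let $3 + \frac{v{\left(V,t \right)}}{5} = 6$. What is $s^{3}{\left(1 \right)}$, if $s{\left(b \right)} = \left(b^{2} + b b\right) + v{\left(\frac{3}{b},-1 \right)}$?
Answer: $4913$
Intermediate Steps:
$v{\left(V,t \right)} = 15$ ($v{\left(V,t \right)} = -15 + 5 \cdot 6 = -15 + 30 = 15$)
$s{\left(b \right)} = 15 + 2 b^{2}$ ($s{\left(b \right)} = \left(b^{2} + b b\right) + 15 = \left(b^{2} + b^{2}\right) + 15 = 2 b^{2} + 15 = 15 + 2 b^{2}$)
$s^{3}{\left(1 \right)} = \left(15 + 2 \cdot 1^{2}\right)^{3} = \left(15 + 2 \cdot 1\right)^{3} = \left(15 + 2\right)^{3} = 17^{3} = 4913$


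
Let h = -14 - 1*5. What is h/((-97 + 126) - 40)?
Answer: 19/11 ≈ 1.7273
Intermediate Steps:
h = -19 (h = -14 - 5 = -19)
h/((-97 + 126) - 40) = -19/((-97 + 126) - 40) = -19/(29 - 40) = -19/(-11) = -19*(-1/11) = 19/11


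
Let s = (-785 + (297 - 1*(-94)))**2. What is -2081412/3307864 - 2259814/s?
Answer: -243695857829/16046861747 ≈ -15.187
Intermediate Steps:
s = 155236 (s = (-785 + (297 + 94))**2 = (-785 + 391)**2 = (-394)**2 = 155236)
-2081412/3307864 - 2259814/s = -2081412/3307864 - 2259814/155236 = -2081412*1/3307864 - 2259814*1/155236 = -520353/826966 - 1129907/77618 = -243695857829/16046861747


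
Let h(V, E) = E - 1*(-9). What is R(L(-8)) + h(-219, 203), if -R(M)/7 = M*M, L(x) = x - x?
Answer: 212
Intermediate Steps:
h(V, E) = 9 + E (h(V, E) = E + 9 = 9 + E)
L(x) = 0
R(M) = -7*M**2 (R(M) = -7*M*M = -7*M**2)
R(L(-8)) + h(-219, 203) = -7*0**2 + (9 + 203) = -7*0 + 212 = 0 + 212 = 212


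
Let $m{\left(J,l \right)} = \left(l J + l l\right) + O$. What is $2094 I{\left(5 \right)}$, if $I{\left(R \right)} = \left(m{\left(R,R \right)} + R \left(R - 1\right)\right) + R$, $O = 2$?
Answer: $161238$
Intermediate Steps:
$m{\left(J,l \right)} = 2 + l^{2} + J l$ ($m{\left(J,l \right)} = \left(l J + l l\right) + 2 = \left(J l + l^{2}\right) + 2 = \left(l^{2} + J l\right) + 2 = 2 + l^{2} + J l$)
$I{\left(R \right)} = 2 + R + 2 R^{2} + R \left(-1 + R\right)$ ($I{\left(R \right)} = \left(\left(2 + R^{2} + R R\right) + R \left(R - 1\right)\right) + R = \left(\left(2 + R^{2} + R^{2}\right) + R \left(-1 + R\right)\right) + R = \left(\left(2 + 2 R^{2}\right) + R \left(-1 + R\right)\right) + R = \left(2 + 2 R^{2} + R \left(-1 + R\right)\right) + R = 2 + R + 2 R^{2} + R \left(-1 + R\right)$)
$2094 I{\left(5 \right)} = 2094 \left(2 + 3 \cdot 5^{2}\right) = 2094 \left(2 + 3 \cdot 25\right) = 2094 \left(2 + 75\right) = 2094 \cdot 77 = 161238$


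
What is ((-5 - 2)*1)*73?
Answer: -511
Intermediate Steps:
((-5 - 2)*1)*73 = -7*1*73 = -7*73 = -511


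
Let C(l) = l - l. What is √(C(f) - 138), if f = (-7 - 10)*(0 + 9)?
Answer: I*√138 ≈ 11.747*I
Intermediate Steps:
f = -153 (f = -17*9 = -153)
C(l) = 0
√(C(f) - 138) = √(0 - 138) = √(-138) = I*√138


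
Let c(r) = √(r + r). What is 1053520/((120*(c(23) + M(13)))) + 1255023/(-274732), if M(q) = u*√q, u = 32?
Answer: (7235891416 - 120482208*√13 - 3765069*√46)/(824196*(√46 + 32*√13)) ≈ 67.299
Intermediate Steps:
c(r) = √2*√r (c(r) = √(2*r) = √2*√r)
M(q) = 32*√q
1053520/((120*(c(23) + M(13)))) + 1255023/(-274732) = 1053520/((120*(√2*√23 + 32*√13))) + 1255023/(-274732) = 1053520/((120*(√46 + 32*√13))) + 1255023*(-1/274732) = 1053520/(120*√46 + 3840*√13) - 1255023/274732 = -1255023/274732 + 1053520/(120*√46 + 3840*√13)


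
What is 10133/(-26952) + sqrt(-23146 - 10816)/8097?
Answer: -10133/26952 + I*sqrt(33962)/8097 ≈ -0.37596 + 0.02276*I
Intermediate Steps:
10133/(-26952) + sqrt(-23146 - 10816)/8097 = 10133*(-1/26952) + sqrt(-33962)*(1/8097) = -10133/26952 + (I*sqrt(33962))*(1/8097) = -10133/26952 + I*sqrt(33962)/8097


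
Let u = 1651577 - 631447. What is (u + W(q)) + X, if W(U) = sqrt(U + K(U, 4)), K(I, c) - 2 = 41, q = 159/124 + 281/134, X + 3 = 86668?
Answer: 1106795 + sqrt(800307563)/4154 ≈ 1.1068e+6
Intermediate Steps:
X = 86665 (X = -3 + 86668 = 86665)
q = 28075/8308 (q = 159*(1/124) + 281*(1/134) = 159/124 + 281/134 = 28075/8308 ≈ 3.3793)
K(I, c) = 43 (K(I, c) = 2 + 41 = 43)
u = 1020130
W(U) = sqrt(43 + U) (W(U) = sqrt(U + 43) = sqrt(43 + U))
(u + W(q)) + X = (1020130 + sqrt(43 + 28075/8308)) + 86665 = (1020130 + sqrt(385319/8308)) + 86665 = (1020130 + sqrt(800307563)/4154) + 86665 = 1106795 + sqrt(800307563)/4154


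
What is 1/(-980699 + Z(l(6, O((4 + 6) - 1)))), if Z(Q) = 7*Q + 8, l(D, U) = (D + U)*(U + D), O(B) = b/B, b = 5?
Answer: -81/79411604 ≈ -1.0200e-6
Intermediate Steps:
O(B) = 5/B
l(D, U) = (D + U)² (l(D, U) = (D + U)*(D + U) = (D + U)²)
Z(Q) = 8 + 7*Q
1/(-980699 + Z(l(6, O((4 + 6) - 1)))) = 1/(-980699 + (8 + 7*(6 + 5/((4 + 6) - 1))²)) = 1/(-980699 + (8 + 7*(6 + 5/(10 - 1))²)) = 1/(-980699 + (8 + 7*(6 + 5/9)²)) = 1/(-980699 + (8 + 7*(59/9)²)) = 1/(-980699 + (8 + 7*(3481/81))) = 1/(-980699 + (8 + 24367/81)) = 1/(-980699 + 25015/81) = 1/(-79411604/81) = -81/79411604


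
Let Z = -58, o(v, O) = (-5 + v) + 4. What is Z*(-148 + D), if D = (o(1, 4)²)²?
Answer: 8584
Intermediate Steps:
o(v, O) = -1 + v
D = 0 (D = ((-1 + 1)²)² = (0²)² = 0² = 0)
Z*(-148 + D) = -58*(-148 + 0) = -58*(-148) = 8584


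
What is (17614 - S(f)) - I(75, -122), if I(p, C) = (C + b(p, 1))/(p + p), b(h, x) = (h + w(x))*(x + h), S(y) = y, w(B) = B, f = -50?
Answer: 1321973/75 ≈ 17626.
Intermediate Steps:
b(h, x) = (h + x)² (b(h, x) = (h + x)*(x + h) = (h + x)*(h + x) = (h + x)²)
I(p, C) = (1 + C + p² + 2*p)/(2*p) (I(p, C) = (C + (p² + 1² + 2*p*1))/(p + p) = (C + (p² + 1 + 2*p))/((2*p)) = (C + (1 + p² + 2*p))*(1/(2*p)) = (1 + C + p² + 2*p)*(1/(2*p)) = (1 + C + p² + 2*p)/(2*p))
(17614 - S(f)) - I(75, -122) = (17614 - 1*(-50)) - (1 - 122 + 75² + 2*75)/(2*75) = (17614 + 50) - (1 - 122 + 5625 + 150)/(2*75) = 17664 - 5654/(2*75) = 17664 - 1*2827/75 = 17664 - 2827/75 = 1321973/75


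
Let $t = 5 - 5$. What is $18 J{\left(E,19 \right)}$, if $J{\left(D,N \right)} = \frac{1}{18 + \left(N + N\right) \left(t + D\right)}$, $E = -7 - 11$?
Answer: $- \frac{1}{37} \approx -0.027027$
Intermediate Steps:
$t = 0$
$E = -18$ ($E = -7 - 11 = -18$)
$J{\left(D,N \right)} = \frac{1}{18 + 2 D N}$ ($J{\left(D,N \right)} = \frac{1}{18 + \left(N + N\right) \left(0 + D\right)} = \frac{1}{18 + 2 N D} = \frac{1}{18 + 2 D N}$)
$18 J{\left(E,19 \right)} = 18 \frac{1}{2 \left(9 - 342\right)} = 18 \frac{1}{2 \left(-333\right)} = 18 \cdot \frac{1}{2} \left(- \frac{1}{333}\right) = 18 \left(- \frac{1}{666}\right) = - \frac{1}{37}$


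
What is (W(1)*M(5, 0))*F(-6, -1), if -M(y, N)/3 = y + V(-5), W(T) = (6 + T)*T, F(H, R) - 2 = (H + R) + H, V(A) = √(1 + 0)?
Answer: 1386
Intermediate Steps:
V(A) = 1 (V(A) = √1 = 1)
F(H, R) = 2 + R + 2*H (F(H, R) = 2 + ((H + R) + H) = 2 + (R + 2*H) = 2 + R + 2*H)
W(T) = T*(6 + T)
M(y, N) = -3 - 3*y (M(y, N) = -3*(y + 1) = -3*(1 + y) = -3 - 3*y)
(W(1)*M(5, 0))*F(-6, -1) = ((1*(6 + 1))*(-3 - 3*5))*(2 - 1 + 2*(-6)) = ((1*7)*(-3 - 15))*(2 - 1 - 12) = (7*(-18))*(-11) = -126*(-11) = 1386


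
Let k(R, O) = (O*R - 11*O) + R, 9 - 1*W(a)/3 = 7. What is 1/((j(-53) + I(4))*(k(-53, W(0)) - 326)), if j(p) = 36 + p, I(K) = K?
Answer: 1/9919 ≈ 0.00010082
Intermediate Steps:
W(a) = 6 (W(a) = 27 - 3*7 = 27 - 21 = 6)
k(R, O) = R - 11*O + O*R (k(R, O) = (-11*O + O*R) + R = R - 11*O + O*R)
1/((j(-53) + I(4))*(k(-53, W(0)) - 326)) = 1/(((36 - 53) + 4)*((-53 - 11*6 + 6*(-53)) - 326)) = 1/((-17 + 4)*((-53 - 66 - 318) - 326)) = 1/(-13*(-437 - 326)) = 1/(-13*(-763)) = 1/9919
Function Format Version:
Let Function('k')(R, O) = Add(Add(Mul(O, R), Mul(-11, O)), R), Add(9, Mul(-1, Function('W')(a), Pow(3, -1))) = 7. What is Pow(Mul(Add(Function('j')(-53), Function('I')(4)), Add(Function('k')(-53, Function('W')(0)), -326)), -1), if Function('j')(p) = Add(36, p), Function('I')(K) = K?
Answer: Rational(1, 9919) ≈ 0.00010082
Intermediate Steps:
Function('W')(a) = 6 (Function('W')(a) = Add(27, Mul(-3, 7)) = Add(27, -21) = 6)
Function('k')(R, O) = Add(R, Mul(-11, O), Mul(O, R)) (Function('k')(R, O) = Add(Add(Mul(-11, O), Mul(O, R)), R) = Add(R, Mul(-11, O), Mul(O, R)))
Pow(Mul(Add(Function('j')(-53), Function('I')(4)), Add(Function('k')(-53, Function('W')(0)), -326)), -1) = Pow(Mul(Add(Add(36, -53), 4), Add(Add(-53, Mul(-11, 6), Mul(6, -53)), -326)), -1) = Pow(Mul(Add(-17, 4), Add(Add(-53, -66, -318), -326)), -1) = Pow(Mul(-13, Add(-437, -326)), -1) = Pow(Mul(-13, -763), -1) = Pow(9919, -1) = Rational(1, 9919)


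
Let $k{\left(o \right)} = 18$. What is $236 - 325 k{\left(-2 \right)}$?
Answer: $-5614$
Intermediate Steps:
$236 - 325 k{\left(-2 \right)} = 236 - 5850 = -5614$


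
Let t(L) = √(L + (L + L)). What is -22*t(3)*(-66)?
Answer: 4356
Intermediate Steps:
t(L) = √3*√L (t(L) = √(L + 2*L) = √(3*L) = √3*√L)
-22*t(3)*(-66) = -22*√3*√3*(-66) = -22*3*(-66) = -66*(-66) = 4356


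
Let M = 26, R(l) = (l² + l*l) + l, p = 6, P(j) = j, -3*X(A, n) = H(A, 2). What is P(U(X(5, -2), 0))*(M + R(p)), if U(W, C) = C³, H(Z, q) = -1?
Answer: 0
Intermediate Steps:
X(A, n) = ⅓ (X(A, n) = -⅓*(-1) = ⅓)
R(l) = l + 2*l² (R(l) = (l² + l²) + l = 2*l² + l = l + 2*l²)
P(U(X(5, -2), 0))*(M + R(p)) = 0³*(26 + 6*(1 + 2*6)) = 0*(26 + 6*(1 + 12)) = 0*(26 + 6*13) = 0*(26 + 78) = 0*104 = 0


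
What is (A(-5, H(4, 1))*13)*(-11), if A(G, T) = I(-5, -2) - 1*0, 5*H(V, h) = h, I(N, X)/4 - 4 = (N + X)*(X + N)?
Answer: -30316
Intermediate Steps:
I(N, X) = 16 + 4*(N + X)**2 (I(N, X) = 16 + 4*((N + X)*(X + N)) = 16 + 4*((N + X)*(N + X)) = 16 + 4*(N + X)**2)
H(V, h) = h/5
A(G, T) = 212 (A(G, T) = (16 + 4*(-5 - 2)**2) - 1*0 = (16 + 4*(-7)**2) + 0 = (16 + 4*49) + 0 = (16 + 196) + 0 = 212 + 0 = 212)
(A(-5, H(4, 1))*13)*(-11) = (212*13)*(-11) = 2756*(-11) = -30316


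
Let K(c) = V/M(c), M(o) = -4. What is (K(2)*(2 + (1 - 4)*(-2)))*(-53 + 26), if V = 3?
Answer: 162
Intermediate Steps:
K(c) = -¾ (K(c) = 3/(-4) = 3*(-¼) = -¾)
(K(2)*(2 + (1 - 4)*(-2)))*(-53 + 26) = (-3*(2 + (1 - 4)*(-2))/4)*(-53 + 26) = -3*(2 - 3*(-2))/4*(-27) = -3*(2 + 6)/4*(-27) = -¾*8*(-27) = -6*(-27) = 162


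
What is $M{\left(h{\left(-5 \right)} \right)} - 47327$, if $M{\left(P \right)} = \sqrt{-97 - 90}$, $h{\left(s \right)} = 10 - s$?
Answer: $-47327 + i \sqrt{187} \approx -47327.0 + 13.675 i$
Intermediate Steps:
$M{\left(P \right)} = i \sqrt{187}$ ($M{\left(P \right)} = \sqrt{-187} = i \sqrt{187}$)
$M{\left(h{\left(-5 \right)} \right)} - 47327 = i \sqrt{187} - 47327 = -47327 + i \sqrt{187}$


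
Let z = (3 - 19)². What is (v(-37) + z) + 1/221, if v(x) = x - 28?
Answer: 42212/221 ≈ 191.00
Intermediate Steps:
v(x) = -28 + x
z = 256 (z = (-16)² = 256)
(v(-37) + z) + 1/221 = ((-28 - 37) + 256) + 1/221 = (-65 + 256) + 1/221 = 191 + 1/221 = 42212/221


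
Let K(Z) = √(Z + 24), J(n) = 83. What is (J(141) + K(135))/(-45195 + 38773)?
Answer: -83/6422 - √159/6422 ≈ -0.014888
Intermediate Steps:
K(Z) = √(24 + Z)
(J(141) + K(135))/(-45195 + 38773) = (83 + √(24 + 135))/(-45195 + 38773) = (83 + √159)/(-6422) = (83 + √159)*(-1/6422) = -83/6422 - √159/6422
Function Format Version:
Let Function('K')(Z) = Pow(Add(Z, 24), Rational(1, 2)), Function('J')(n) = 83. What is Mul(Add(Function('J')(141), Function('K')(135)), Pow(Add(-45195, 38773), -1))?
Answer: Add(Rational(-83, 6422), Mul(Rational(-1, 6422), Pow(159, Rational(1, 2)))) ≈ -0.014888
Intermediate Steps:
Function('K')(Z) = Pow(Add(24, Z), Rational(1, 2))
Mul(Add(Function('J')(141), Function('K')(135)), Pow(Add(-45195, 38773), -1)) = Mul(Add(83, Pow(Add(24, 135), Rational(1, 2))), Pow(Add(-45195, 38773), -1)) = Mul(Add(83, Pow(159, Rational(1, 2))), Pow(-6422, -1)) = Mul(Add(83, Pow(159, Rational(1, 2))), Rational(-1, 6422)) = Add(Rational(-83, 6422), Mul(Rational(-1, 6422), Pow(159, Rational(1, 2))))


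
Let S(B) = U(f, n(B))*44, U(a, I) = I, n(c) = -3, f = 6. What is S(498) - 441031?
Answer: -441163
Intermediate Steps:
S(B) = -132 (S(B) = -3*44 = -132)
S(498) - 441031 = -132 - 441031 = -441163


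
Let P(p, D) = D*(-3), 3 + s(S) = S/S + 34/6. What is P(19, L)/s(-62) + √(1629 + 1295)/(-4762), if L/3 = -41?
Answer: 1107/11 - √731/2381 ≈ 100.63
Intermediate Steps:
L = -123 (L = 3*(-41) = -123)
s(S) = 11/3 (s(S) = -3 + (S/S + 34/6) = -3 + (1 + 34*(⅙)) = -3 + (1 + 17/3) = -3 + 20/3 = 11/3)
P(p, D) = -3*D
P(19, L)/s(-62) + √(1629 + 1295)/(-4762) = (-3*(-123))/(11/3) + √(1629 + 1295)/(-4762) = 369*(3/11) + √2924*(-1/4762) = 1107/11 + (2*√731)*(-1/4762) = 1107/11 - √731/2381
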